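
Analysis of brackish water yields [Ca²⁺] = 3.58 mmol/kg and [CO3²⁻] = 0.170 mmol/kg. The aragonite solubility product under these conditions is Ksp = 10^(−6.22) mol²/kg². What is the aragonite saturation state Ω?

Ksp = 10^(−6.22) = 6.026×10^-7
Ω = [Ca²⁺][CO3²⁻]/Ksp = (3.58×10^-3)(0.170×10^-3) / 6.026×10^-7 = 1.01

Ω = 1.01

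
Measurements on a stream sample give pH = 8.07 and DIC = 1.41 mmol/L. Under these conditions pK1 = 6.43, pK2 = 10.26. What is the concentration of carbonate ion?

α₂ = 1 / (1 + [H⁺]/K2 + [H⁺]²/(K1K2)) = 1 / (1 + 10^+2.19 + 10^+0.55)
   = 1 / (1 + 154.88 + 3.5481) = 1/159.43 = 0.006272
[CO3²⁻] = α₂ × DIC = 0.006272 × 1.41 = 0.00884 mmol/L = 8.84 μmol/L

[CO3²⁻] = 8.84 μmol/L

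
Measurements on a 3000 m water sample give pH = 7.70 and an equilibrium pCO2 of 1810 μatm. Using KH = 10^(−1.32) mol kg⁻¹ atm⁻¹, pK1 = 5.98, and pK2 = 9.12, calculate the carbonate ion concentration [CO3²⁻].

[CO3²⁻] = 0.173 mmol/kg

[CO2*] = KH · pCO2 = 10^(−1.32) × 1810×10^-6 = 8.663×10^-5 mol/kg
α₀ = 1/(1 + K1/[H⁺] + K1K2/[H⁺]²) = 1/(1 + 10^+1.72 + 10^+0.30) = 0.01803
DIC = [CO2*]/α₀ = 8.663×10^-5 / 0.01803 = 4.806 mmol/kg
[CO3²⁻] = α₂·DIC; α₂ = 0.03597, so [CO3²⁻] = 0.03597 × 4.806 = 0.173 mmol/kg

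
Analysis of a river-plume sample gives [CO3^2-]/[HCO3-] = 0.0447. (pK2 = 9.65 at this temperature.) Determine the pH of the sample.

pH = 8.30

From K2 = [H⁺][CO3^2-]/[HCO3-]:  pH = pK2 + log₁₀([CO3^2-]/[HCO3-])
log₁₀(0.0447) = -1.350
pH = 9.65 + (-1.350) = 8.30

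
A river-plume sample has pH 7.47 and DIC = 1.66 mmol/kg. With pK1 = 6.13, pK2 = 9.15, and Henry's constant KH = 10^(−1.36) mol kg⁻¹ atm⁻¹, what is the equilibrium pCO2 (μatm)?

pCO2 = 1630 μatm

α₀ = 1 / (1 + K1/[H⁺] + K1K2/[H⁺]²) = 1 / (1 + 10^+1.34 + 10^-0.34)
   = 1 / (1 + 21.878 + 0.45709) = 1/23.335 = 0.04285
[CO2*] = α₀ × DIC = 0.04285 × 1.66 = 0.07114 mmol/kg
pCO2 = [CO2*]/KH = 7.114×10^-5 / 4.365×10^-2 = 1630 μatm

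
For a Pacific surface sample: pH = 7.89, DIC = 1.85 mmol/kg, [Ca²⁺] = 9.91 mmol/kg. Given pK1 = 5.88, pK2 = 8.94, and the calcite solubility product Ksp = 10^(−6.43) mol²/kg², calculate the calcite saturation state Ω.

α₂ = 1 / (1 + [H⁺]/K2 + [H⁺]²/(K1K2)) = 1 / (1 + 10^+1.05 + 10^-0.96)
   = 1 / (1 + 11.220 + 0.10965) = 1/12.330 = 0.08110
[CO3²⁻] = α₂ × DIC = 0.08110 × 1.85 = 0.1500 mmol/kg
Ksp = 10^(−6.43) = 3.715×10^-7
Ω = [Ca²⁺][CO3²⁻]/Ksp = (9.91×10^-3)(1.500×10^-4) / 3.715×10^-7 = 4.00

Ω = 4.00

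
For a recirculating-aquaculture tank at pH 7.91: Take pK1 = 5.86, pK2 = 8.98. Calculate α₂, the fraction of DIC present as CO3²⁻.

α₂ = 0.0778

α₂ = 1 / (1 + [H⁺]/K2 + [H⁺]²/(K1K2)) = 1 / (1 + 10^+1.07 + 10^-0.98)
   = 1 / (1 + 11.749 + 0.10471) = 1/12.854 = 0.07780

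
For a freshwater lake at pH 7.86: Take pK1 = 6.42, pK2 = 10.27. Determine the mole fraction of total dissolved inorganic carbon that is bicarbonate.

α₁ = 1 / (1 + [H⁺]/K1 + K2/[H⁺]) = 1 / (1 + 10^-1.44 + 10^-2.41)
   = 1 / (1 + 0.036308 + 0.0038905) = 1/1.0402 = 0.9614

α₁ = 0.961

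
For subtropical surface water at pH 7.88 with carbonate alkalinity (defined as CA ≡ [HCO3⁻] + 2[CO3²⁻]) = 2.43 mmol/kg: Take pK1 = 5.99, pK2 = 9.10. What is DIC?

CA = [HCO3⁻] + 2[CO3²⁻] = (α₁ + 2α₂)·DIC
At pH 7.88: [H⁺]/K1 = 10^-1.89 = 0.012882, K2/[H⁺] = 10^-1.22 = 0.060256
α₁ = 1/(1 + 0.012882 + 0.060256) = 1/1.0731 = 0.9318; α₂ = α₁·K2/[H⁺] = 0.05615
α₁ + 2α₂ = 1.0441
DIC = CA / (α₁ + 2α₂) = 2.43 / 1.0441 = 2.33 mmol/kg

DIC = 2.33 mmol/kg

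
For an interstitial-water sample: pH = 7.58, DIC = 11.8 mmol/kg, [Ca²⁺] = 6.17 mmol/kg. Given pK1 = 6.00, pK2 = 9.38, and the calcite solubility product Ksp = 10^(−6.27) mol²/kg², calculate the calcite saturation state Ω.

α₂ = 1 / (1 + [H⁺]/K2 + [H⁺]²/(K1K2)) = 1 / (1 + 10^+1.80 + 10^+0.22)
   = 1 / (1 + 63.096 + 1.6596) = 1/65.755 = 0.01521
[CO3²⁻] = α₂ × DIC = 0.01521 × 11.8 = 0.1795 mmol/kg
Ksp = 10^(−6.27) = 5.370×10^-7
Ω = [Ca²⁺][CO3²⁻]/Ksp = (6.17×10^-3)(1.795×10^-4) / 5.370×10^-7 = 2.06

Ω = 2.06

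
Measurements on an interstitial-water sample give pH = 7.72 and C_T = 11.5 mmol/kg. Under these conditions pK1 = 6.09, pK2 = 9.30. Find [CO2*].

α₀ = 1 / (1 + K1/[H⁺] + K1K2/[H⁺]²) = 1 / (1 + 10^+1.63 + 10^+0.05)
   = 1 / (1 + 42.658 + 1.1220) = 1/44.780 = 0.02233
[CO2*] = α₀ × DIC = 0.02233 × 11.5 = 0.257 mmol/kg

[CO2*] = 0.257 mmol/kg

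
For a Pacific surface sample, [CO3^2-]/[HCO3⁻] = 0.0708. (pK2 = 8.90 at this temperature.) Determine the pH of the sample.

pH = 7.75

From K2 = [H⁺][CO3^2-]/[HCO3⁻]:  pH = pK2 + log₁₀([CO3^2-]/[HCO3⁻])
log₁₀(0.0708) = -1.150
pH = 8.90 + (-1.150) = 7.75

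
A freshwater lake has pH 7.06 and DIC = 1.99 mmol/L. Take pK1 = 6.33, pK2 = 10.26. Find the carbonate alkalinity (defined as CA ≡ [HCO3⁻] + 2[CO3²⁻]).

CA = 1.68 mmol/L

CA = [HCO3⁻] + 2[CO3²⁻] = (α₁ + 2α₂)·DIC
At pH 7.06: [H⁺]/K1 = 10^-0.73 = 0.18621, K2/[H⁺] = 10^-3.20 = 0.00063096
α₁ = 1/(1 + 0.18621 + 0.00063096) = 1/1.1868 = 0.8426; α₂ = α₁·K2/[H⁺] = 0.0005316
α₁ + 2α₂ = 0.8436
CA = 0.8436 × 1.99 = 1.68 mmol/L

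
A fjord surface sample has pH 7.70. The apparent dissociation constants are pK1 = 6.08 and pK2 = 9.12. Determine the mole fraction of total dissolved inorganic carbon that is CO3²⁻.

α₂ = 0.0358

α₂ = 1 / (1 + [H⁺]/K2 + [H⁺]²/(K1K2)) = 1 / (1 + 10^+1.42 + 10^-0.20)
   = 1 / (1 + 26.303 + 0.63096) = 1/27.934 = 0.03580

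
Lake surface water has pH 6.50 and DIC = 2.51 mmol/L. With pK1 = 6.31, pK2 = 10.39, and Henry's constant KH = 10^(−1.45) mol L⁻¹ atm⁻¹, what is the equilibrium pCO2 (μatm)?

α₀ = 1 / (1 + K1/[H⁺] + K1K2/[H⁺]²) = 1 / (1 + 10^+0.19 + 10^-3.70)
   = 1 / (1 + 1.5488 + 0.00019953) = 1/2.5490 = 0.3923
[CO2*] = α₀ × DIC = 0.3923 × 2.51 = 0.9847 mmol/L
pCO2 = [CO2*]/KH = 9.847×10^-4 / 3.548×10^-2 = 2.78×10^4 μatm

pCO2 = 2.78×10^4 μatm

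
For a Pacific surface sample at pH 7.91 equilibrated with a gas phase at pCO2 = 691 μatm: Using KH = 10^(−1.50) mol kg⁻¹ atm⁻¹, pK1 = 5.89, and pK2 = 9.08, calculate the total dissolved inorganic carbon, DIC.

DIC = 2.46 mmol/kg

[CO2*] = KH · pCO2 = 10^(−1.50) × 691×10^-6 = 2.185×10^-5 mol/kg
α₀ = 1/(1 + K1/[H⁺] + K1K2/[H⁺]²) = 1/(1 + 10^+2.02 + 10^+0.85) = 0.008866
DIC = [CO2*]/α₀ = 2.185×10^-5 / 0.008866 = 2.46 mmol/kg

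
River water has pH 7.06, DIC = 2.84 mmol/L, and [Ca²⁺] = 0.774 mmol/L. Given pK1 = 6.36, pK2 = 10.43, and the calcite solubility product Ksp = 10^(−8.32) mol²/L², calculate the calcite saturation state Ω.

Ω = 0.163

α₂ = 1 / (1 + [H⁺]/K2 + [H⁺]²/(K1K2)) = 1 / (1 + 10^+3.37 + 10^+2.67)
   = 1 / (1 + 2344.2 + 467.74) = 1/2813.0 = 0.0003555
[CO3²⁻] = α₂ × DIC = 0.0003555 × 2.84 = 0.001010 mmol/L = 1.010 μmol/L
Ksp = 10^(−8.32) = 4.786×10^-9
Ω = [Ca²⁺][CO3²⁻]/Ksp = (0.774×10^-3)(1.010×10^-6) / 4.786×10^-9 = 0.163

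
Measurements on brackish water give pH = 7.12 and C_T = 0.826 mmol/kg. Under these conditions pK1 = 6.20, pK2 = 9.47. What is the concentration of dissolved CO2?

[CO2*] = 0.0883 mmol/kg

α₀ = 1 / (1 + K1/[H⁺] + K1K2/[H⁺]²) = 1 / (1 + 10^+0.92 + 10^-1.43)
   = 1 / (1 + 8.3176 + 0.037154) = 1/9.3548 = 0.1069
[CO2*] = α₀ × DIC = 0.1069 × 0.826 = 0.0883 mmol/kg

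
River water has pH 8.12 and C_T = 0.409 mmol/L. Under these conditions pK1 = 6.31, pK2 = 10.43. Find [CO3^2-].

[CO3²⁻] = 1.96 μmol/L

α₂ = 1 / (1 + [H⁺]/K2 + [H⁺]²/(K1K2)) = 1 / (1 + 10^+2.31 + 10^+0.50)
   = 1 / (1 + 204.17 + 3.1623) = 1/208.34 = 0.004800
[CO3²⁻] = α₂ × DIC = 0.004800 × 0.409 = 0.00196 mmol/L = 1.96 μmol/L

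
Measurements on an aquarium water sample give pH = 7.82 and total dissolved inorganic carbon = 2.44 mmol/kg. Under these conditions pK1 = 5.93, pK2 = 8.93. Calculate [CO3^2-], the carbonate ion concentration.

[CO3²⁻] = 0.174 mmol/kg

α₂ = 1 / (1 + [H⁺]/K2 + [H⁺]²/(K1K2)) = 1 / (1 + 10^+1.11 + 10^-0.78)
   = 1 / (1 + 12.882 + 0.16596) = 1/14.048 = 0.07118
[CO3²⁻] = α₂ × DIC = 0.07118 × 2.44 = 0.174 mmol/kg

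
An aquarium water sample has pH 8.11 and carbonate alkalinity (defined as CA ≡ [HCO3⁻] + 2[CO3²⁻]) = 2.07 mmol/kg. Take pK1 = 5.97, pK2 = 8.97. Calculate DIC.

DIC = 1.86 mmol/kg

CA = [HCO3⁻] + 2[CO3²⁻] = (α₁ + 2α₂)·DIC
At pH 8.11: [H⁺]/K1 = 10^-2.14 = 0.0072444, K2/[H⁺] = 10^-0.86 = 0.13804
α₁ = 1/(1 + 0.0072444 + 0.13804) = 1/1.1453 = 0.8731; α₂ = α₁·K2/[H⁺] = 0.1205
α₁ + 2α₂ = 1.1142
DIC = CA / (α₁ + 2α₂) = 2.07 / 1.1142 = 1.86 mmol/kg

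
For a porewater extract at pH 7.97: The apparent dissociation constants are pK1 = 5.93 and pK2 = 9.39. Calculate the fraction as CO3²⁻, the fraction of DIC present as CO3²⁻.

α₂ = 0.0363

α₂ = 1 / (1 + [H⁺]/K2 + [H⁺]²/(K1K2)) = 1 / (1 + 10^+1.42 + 10^-0.62)
   = 1 / (1 + 26.303 + 0.23988) = 1/27.543 = 0.03631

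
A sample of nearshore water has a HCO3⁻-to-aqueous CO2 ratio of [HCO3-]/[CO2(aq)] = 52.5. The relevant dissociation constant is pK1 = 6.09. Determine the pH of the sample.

pH = 7.81

From K1 = [H⁺][HCO3-]/[CO2(aq)]:  pH = pK1 + log₁₀([HCO3-]/[CO2(aq)])
log₁₀(52.5) = +1.720
pH = 6.09 + (+1.720) = 7.81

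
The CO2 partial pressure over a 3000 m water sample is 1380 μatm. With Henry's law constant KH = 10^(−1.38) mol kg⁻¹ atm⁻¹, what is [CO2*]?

KH = 10^(−1.38) = 4.169×10^-2 mol kg⁻¹ atm⁻¹
[CO2*] = KH · pCO2 = 4.169×10^-2 × 1380×10^-6 atm = 5.75×10^-5 mol/kg

[CO2*] = 57.5 μmol/kg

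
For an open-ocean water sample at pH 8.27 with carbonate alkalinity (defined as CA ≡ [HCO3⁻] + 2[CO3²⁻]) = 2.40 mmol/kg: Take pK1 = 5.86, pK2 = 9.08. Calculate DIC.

DIC = 2.12 mmol/kg

CA = [HCO3⁻] + 2[CO3²⁻] = (α₁ + 2α₂)·DIC
At pH 8.27: [H⁺]/K1 = 10^-2.41 = 0.0038905, K2/[H⁺] = 10^-0.81 = 0.15488
α₁ = 1/(1 + 0.0038905 + 0.15488) = 1/1.1588 = 0.8630; α₂ = α₁·K2/[H⁺] = 0.1337
α₁ + 2α₂ = 1.1303
DIC = CA / (α₁ + 2α₂) = 2.40 / 1.1303 = 2.12 mmol/kg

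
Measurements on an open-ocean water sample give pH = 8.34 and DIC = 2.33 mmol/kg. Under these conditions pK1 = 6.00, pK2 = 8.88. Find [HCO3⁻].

α₁ = 1 / (1 + [H⁺]/K1 + K2/[H⁺]) = 1 / (1 + 10^-2.34 + 10^-0.54)
   = 1 / (1 + 0.0045709 + 0.28840) = 1/1.2930 = 0.7734
[HCO3⁻] = α₁ × DIC = 0.7734 × 2.33 = 1.80 mmol/kg

[HCO3⁻] = 1.80 mmol/kg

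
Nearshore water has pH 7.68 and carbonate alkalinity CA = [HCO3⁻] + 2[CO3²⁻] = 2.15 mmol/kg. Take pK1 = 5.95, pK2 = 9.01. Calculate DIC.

DIC = 2.09 mmol/kg

CA = [HCO3⁻] + 2[CO3²⁻] = (α₁ + 2α₂)·DIC
At pH 7.68: [H⁺]/K1 = 10^-1.73 = 0.018621, K2/[H⁺] = 10^-1.33 = 0.046774
α₁ = 1/(1 + 0.018621 + 0.046774) = 1/1.0654 = 0.9386; α₂ = α₁·K2/[H⁺] = 0.04390
α₁ + 2α₂ = 1.0264
DIC = CA / (α₁ + 2α₂) = 2.15 / 1.0264 = 2.09 mmol/kg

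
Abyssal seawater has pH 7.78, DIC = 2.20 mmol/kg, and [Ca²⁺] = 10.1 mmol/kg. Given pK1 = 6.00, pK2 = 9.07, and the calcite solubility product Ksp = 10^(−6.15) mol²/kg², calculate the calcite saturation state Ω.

α₂ = 1 / (1 + [H⁺]/K2 + [H⁺]²/(K1K2)) = 1 / (1 + 10^+1.29 + 10^-0.49)
   = 1 / (1 + 19.498 + 0.32359) = 1/20.822 = 0.04803
[CO3²⁻] = α₂ × DIC = 0.04803 × 2.20 = 0.1057 mmol/kg
Ksp = 10^(−6.15) = 7.079×10^-7
Ω = [Ca²⁺][CO3²⁻]/Ksp = (10.1×10^-3)(1.057×10^-4) / 7.079×10^-7 = 1.51

Ω = 1.51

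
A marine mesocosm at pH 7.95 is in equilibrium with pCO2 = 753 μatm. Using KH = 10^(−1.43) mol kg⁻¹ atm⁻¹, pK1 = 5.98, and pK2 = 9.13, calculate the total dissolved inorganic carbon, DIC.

DIC = 2.81 mmol/kg

[CO2*] = KH · pCO2 = 10^(−1.43) × 753×10^-6 = 2.798×10^-5 mol/kg
α₀ = 1/(1 + K1/[H⁺] + K1K2/[H⁺]²) = 1/(1 + 10^+1.97 + 10^+0.79) = 0.009951
DIC = [CO2*]/α₀ = 2.798×10^-5 / 0.009951 = 2.81 mmol/kg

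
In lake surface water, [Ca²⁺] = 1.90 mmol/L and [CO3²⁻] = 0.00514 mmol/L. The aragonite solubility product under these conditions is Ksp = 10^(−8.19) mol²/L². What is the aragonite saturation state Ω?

Ksp = 10^(−8.19) = 6.457×10^-9
Ω = [Ca²⁺][CO3²⁻]/Ksp = (1.90×10^-3)(0.00514×10^-3) / 6.457×10^-9 = 1.51

Ω = 1.51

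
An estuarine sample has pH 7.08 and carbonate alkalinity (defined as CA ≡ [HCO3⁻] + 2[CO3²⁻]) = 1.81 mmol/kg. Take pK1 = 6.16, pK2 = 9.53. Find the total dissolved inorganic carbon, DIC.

DIC = 2.02 mmol/kg

CA = [HCO3⁻] + 2[CO3²⁻] = (α₁ + 2α₂)·DIC
At pH 7.08: [H⁺]/K1 = 10^-0.92 = 0.12023, K2/[H⁺] = 10^-2.45 = 0.0035481
α₁ = 1/(1 + 0.12023 + 0.0035481) = 1/1.1238 = 0.8899; α₂ = α₁·K2/[H⁺] = 0.003157
α₁ + 2α₂ = 0.8962
DIC = CA / (α₁ + 2α₂) = 1.81 / 0.8962 = 2.02 mmol/kg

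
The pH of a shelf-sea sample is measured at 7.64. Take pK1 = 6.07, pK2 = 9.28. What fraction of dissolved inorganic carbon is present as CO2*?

α₀ = 1 / (1 + K1/[H⁺] + K1K2/[H⁺]²) = 1 / (1 + 10^+1.57 + 10^-0.07)
   = 1 / (1 + 37.154 + 0.85114) = 1/39.005 = 0.02564

α₀ = 0.0256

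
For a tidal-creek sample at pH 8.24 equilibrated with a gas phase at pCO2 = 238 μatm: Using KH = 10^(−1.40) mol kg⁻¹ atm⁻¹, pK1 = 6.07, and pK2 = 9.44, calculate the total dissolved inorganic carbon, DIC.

[CO2*] = KH · pCO2 = 10^(−1.40) × 238×10^-6 = 9.475×10^-6 mol/kg
α₀ = 1/(1 + K1/[H⁺] + K1K2/[H⁺]²) = 1/(1 + 10^+2.17 + 10^+0.97) = 0.006319
DIC = [CO2*]/α₀ = 9.475×10^-6 / 0.006319 = 1.50 mmol/kg

DIC = 1.50 mmol/kg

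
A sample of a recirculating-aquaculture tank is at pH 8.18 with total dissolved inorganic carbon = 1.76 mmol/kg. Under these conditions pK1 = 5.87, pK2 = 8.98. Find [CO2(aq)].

[CO2*] = 7.41 μmol/kg

α₀ = 1 / (1 + K1/[H⁺] + K1K2/[H⁺]²) = 1 / (1 + 10^+2.31 + 10^+1.51)
   = 1 / (1 + 204.17 + 32.359) = 1/237.53 = 0.004210
[CO2*] = α₀ × DIC = 0.004210 × 1.76 = 0.00741 mmol/kg = 7.41 μmol/kg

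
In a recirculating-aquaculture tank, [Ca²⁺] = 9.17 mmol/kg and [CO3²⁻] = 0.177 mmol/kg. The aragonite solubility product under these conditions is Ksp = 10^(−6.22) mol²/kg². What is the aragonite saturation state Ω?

Ω = 2.69

Ksp = 10^(−6.22) = 6.026×10^-7
Ω = [Ca²⁺][CO3²⁻]/Ksp = (9.17×10^-3)(0.177×10^-3) / 6.026×10^-7 = 2.69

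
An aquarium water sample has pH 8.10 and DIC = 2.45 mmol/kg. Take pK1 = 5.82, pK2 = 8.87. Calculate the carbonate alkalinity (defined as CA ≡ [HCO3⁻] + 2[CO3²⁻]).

CA = 2.79 mmol/kg

CA = [HCO3⁻] + 2[CO3²⁻] = (α₁ + 2α₂)·DIC
At pH 8.10: [H⁺]/K1 = 10^-2.28 = 0.0052481, K2/[H⁺] = 10^-0.77 = 0.16982
α₁ = 1/(1 + 0.0052481 + 0.16982) = 1/1.1751 = 0.8510; α₂ = α₁·K2/[H⁺] = 0.1445
α₁ + 2α₂ = 1.1401
CA = 1.1401 × 2.45 = 2.79 mmol/kg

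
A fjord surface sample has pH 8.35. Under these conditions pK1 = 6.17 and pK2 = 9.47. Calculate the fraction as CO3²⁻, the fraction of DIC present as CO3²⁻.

α₂ = 1 / (1 + [H⁺]/K2 + [H⁺]²/(K1K2)) = 1 / (1 + 10^+1.12 + 10^-1.06)
   = 1 / (1 + 13.183 + 0.087096) = 1/14.270 = 0.07008

α₂ = 0.0701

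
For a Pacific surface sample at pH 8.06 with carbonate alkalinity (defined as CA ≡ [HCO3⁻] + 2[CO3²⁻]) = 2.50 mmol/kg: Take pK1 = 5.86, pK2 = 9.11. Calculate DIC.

DIC = 2.32 mmol/kg

CA = [HCO3⁻] + 2[CO3²⁻] = (α₁ + 2α₂)·DIC
At pH 8.06: [H⁺]/K1 = 10^-2.20 = 0.0063096, K2/[H⁺] = 10^-1.05 = 0.089125
α₁ = 1/(1 + 0.0063096 + 0.089125) = 1/1.0954 = 0.9129; α₂ = α₁·K2/[H⁺] = 0.08136
α₁ + 2α₂ = 1.0756
DIC = CA / (α₁ + 2α₂) = 2.50 / 1.0756 = 2.32 mmol/kg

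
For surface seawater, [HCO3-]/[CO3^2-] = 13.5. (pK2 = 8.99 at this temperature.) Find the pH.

pH = 7.86

From K2 = [H⁺][CO3^2-]/[HCO3-]:  pH = pK2 − log₁₀([HCO3-]/[CO3^2-])
log₁₀(13.5) = +1.130
pH = 8.99 − (+1.130) = 7.86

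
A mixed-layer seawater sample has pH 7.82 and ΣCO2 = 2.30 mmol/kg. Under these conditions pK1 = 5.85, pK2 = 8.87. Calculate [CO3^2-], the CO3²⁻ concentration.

α₂ = 1 / (1 + [H⁺]/K2 + [H⁺]²/(K1K2)) = 1 / (1 + 10^+1.05 + 10^-0.92)
   = 1 / (1 + 11.220 + 0.12023) = 1/12.340 = 0.08103
[CO3²⁻] = α₂ × DIC = 0.08103 × 2.30 = 0.186 mmol/kg

[CO3²⁻] = 0.186 mmol/kg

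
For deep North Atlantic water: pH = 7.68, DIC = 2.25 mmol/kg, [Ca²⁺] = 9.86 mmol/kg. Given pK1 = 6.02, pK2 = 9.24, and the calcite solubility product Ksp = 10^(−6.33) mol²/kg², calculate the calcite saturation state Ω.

α₂ = 1 / (1 + [H⁺]/K2 + [H⁺]²/(K1K2)) = 1 / (1 + 10^+1.56 + 10^-0.10)
   = 1 / (1 + 36.308 + 0.79433) = 1/38.102 = 0.02625
[CO3²⁻] = α₂ × DIC = 0.02625 × 2.25 = 0.05905 mmol/kg
Ksp = 10^(−6.33) = 4.677×10^-7
Ω = [Ca²⁺][CO3²⁻]/Ksp = (9.86×10^-3)(5.905×10^-5) / 4.677×10^-7 = 1.24

Ω = 1.24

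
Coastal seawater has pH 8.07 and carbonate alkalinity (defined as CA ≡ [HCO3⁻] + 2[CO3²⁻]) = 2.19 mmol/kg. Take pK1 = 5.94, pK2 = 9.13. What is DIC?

CA = [HCO3⁻] + 2[CO3²⁻] = (α₁ + 2α₂)·DIC
At pH 8.07: [H⁺]/K1 = 10^-2.13 = 0.0074131, K2/[H⁺] = 10^-1.06 = 0.087096
α₁ = 1/(1 + 0.0074131 + 0.087096) = 1/1.0945 = 0.9137; α₂ = α₁·K2/[H⁺] = 0.07958
α₁ + 2α₂ = 1.0728
DIC = CA / (α₁ + 2α₂) = 2.19 / 1.0728 = 2.04 mmol/kg

DIC = 2.04 mmol/kg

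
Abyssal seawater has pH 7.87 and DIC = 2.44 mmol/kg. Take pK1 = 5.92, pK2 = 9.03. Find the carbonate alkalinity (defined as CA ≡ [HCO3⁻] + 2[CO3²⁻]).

CA = [HCO3⁻] + 2[CO3²⁻] = (α₁ + 2α₂)·DIC
At pH 7.87: [H⁺]/K1 = 10^-1.95 = 0.011220, K2/[H⁺] = 10^-1.16 = 0.069183
α₁ = 1/(1 + 0.011220 + 0.069183) = 1/1.0804 = 0.9256; α₂ = α₁·K2/[H⁺] = 0.06403
α₁ + 2α₂ = 1.0536
CA = 1.0536 × 2.44 = 2.57 mmol/kg

CA = 2.57 mmol/kg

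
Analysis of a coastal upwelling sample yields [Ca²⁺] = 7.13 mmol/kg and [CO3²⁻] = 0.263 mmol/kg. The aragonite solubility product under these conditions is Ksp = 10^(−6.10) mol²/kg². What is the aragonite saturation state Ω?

Ω = 2.36

Ksp = 10^(−6.10) = 7.943×10^-7
Ω = [Ca²⁺][CO3²⁻]/Ksp = (7.13×10^-3)(0.263×10^-3) / 7.943×10^-7 = 2.36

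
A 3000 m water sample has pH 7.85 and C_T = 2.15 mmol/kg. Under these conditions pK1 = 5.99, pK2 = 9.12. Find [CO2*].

[CO2*] = 0.0278 mmol/kg

α₀ = 1 / (1 + K1/[H⁺] + K1K2/[H⁺]²) = 1 / (1 + 10^+1.86 + 10^+0.59)
   = 1 / (1 + 72.444 + 3.8905) = 1/77.334 = 0.01293
[CO2*] = α₀ × DIC = 0.01293 × 2.15 = 0.0278 mmol/kg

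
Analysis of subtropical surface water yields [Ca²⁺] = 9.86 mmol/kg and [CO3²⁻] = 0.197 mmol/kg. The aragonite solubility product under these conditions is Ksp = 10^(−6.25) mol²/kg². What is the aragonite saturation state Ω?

Ksp = 10^(−6.25) = 5.623×10^-7
Ω = [Ca²⁺][CO3²⁻]/Ksp = (9.86×10^-3)(0.197×10^-3) / 5.623×10^-7 = 3.45

Ω = 3.45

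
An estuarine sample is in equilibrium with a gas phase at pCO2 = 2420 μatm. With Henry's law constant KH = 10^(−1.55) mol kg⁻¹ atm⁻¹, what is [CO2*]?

[CO2*] = 68.2 μmol/kg

KH = 10^(−1.55) = 2.818×10^-2 mol kg⁻¹ atm⁻¹
[CO2*] = KH · pCO2 = 2.818×10^-2 × 2420×10^-6 atm = 6.82×10^-5 mol/kg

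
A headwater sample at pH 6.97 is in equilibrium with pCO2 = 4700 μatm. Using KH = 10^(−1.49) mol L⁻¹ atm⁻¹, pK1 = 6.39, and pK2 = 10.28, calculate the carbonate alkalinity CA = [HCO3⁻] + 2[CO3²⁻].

CA = 0.579 mmol/L

[CO2*] = KH · pCO2 = 10^(−1.49) × 4700×10^-6 = 1.521×10^-4 mol/L
α₀ = 1/(1 + K1/[H⁺] + K1K2/[H⁺]²) = 1/(1 + 10^+0.58 + 10^-2.73) = 0.2082
DIC = [CO2*]/α₀ = 1.521×10^-4 / 0.2082 = 0.7306 mmol/L
CA = (α₁ + 2α₂)·DIC = (0.7914 + 2×0.0003876) × 0.7306 = 0.579 mmol/L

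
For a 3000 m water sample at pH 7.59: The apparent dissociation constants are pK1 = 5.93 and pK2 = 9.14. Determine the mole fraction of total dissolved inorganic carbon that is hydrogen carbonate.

α₁ = 0.952

α₁ = 1 / (1 + [H⁺]/K1 + K2/[H⁺]) = 1 / (1 + 10^-1.66 + 10^-1.55)
   = 1 / (1 + 0.021878 + 0.028184) = 1/1.0501 = 0.9523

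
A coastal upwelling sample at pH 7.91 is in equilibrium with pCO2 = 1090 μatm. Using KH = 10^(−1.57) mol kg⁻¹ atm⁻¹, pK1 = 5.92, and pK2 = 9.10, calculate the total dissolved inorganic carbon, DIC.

DIC = 3.08 mmol/kg

[CO2*] = KH · pCO2 = 10^(−1.57) × 1090×10^-6 = 2.934×10^-5 mol/kg
α₀ = 1/(1 + K1/[H⁺] + K1K2/[H⁺]²) = 1/(1 + 10^+1.99 + 10^+0.80) = 0.009521
DIC = [CO2*]/α₀ = 2.934×10^-5 / 0.009521 = 3.08 mmol/kg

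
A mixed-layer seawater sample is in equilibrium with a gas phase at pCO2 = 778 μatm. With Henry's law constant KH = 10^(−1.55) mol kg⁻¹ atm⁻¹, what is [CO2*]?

KH = 10^(−1.55) = 2.818×10^-2 mol kg⁻¹ atm⁻¹
[CO2*] = KH · pCO2 = 2.818×10^-2 × 778×10^-6 atm = 2.19×10^-5 mol/kg

[CO2*] = 21.9 μmol/kg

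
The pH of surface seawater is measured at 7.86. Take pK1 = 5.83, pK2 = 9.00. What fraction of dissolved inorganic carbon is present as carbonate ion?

α₂ = 0.0670

α₂ = 1 / (1 + [H⁺]/K2 + [H⁺]²/(K1K2)) = 1 / (1 + 10^+1.14 + 10^-0.89)
   = 1 / (1 + 13.804 + 0.12882) = 1/14.933 = 0.06697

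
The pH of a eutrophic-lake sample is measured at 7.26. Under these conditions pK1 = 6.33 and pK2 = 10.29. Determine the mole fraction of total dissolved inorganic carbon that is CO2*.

α₀ = 0.105

α₀ = 1 / (1 + K1/[H⁺] + K1K2/[H⁺]²) = 1 / (1 + 10^+0.93 + 10^-2.10)
   = 1 / (1 + 8.5114 + 0.0079433) = 1/9.5193 = 0.1050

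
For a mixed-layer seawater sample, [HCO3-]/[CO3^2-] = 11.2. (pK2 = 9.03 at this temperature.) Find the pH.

From K2 = [H⁺][CO3^2-]/[HCO3-]:  pH = pK2 − log₁₀([HCO3-]/[CO3^2-])
log₁₀(11.2) = +1.049
pH = 9.03 − (+1.049) = 7.98

pH = 7.98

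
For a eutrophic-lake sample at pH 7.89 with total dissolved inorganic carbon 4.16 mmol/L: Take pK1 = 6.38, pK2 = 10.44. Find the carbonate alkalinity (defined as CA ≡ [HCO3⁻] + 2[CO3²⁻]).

CA = 4.05 mmol/L

CA = [HCO3⁻] + 2[CO3²⁻] = (α₁ + 2α₂)·DIC
At pH 7.89: [H⁺]/K1 = 10^-1.51 = 0.030903, K2/[H⁺] = 10^-2.55 = 0.0028184
α₁ = 1/(1 + 0.030903 + 0.0028184) = 1/1.0337 = 0.9674; α₂ = α₁·K2/[H⁺] = 0.002726
α₁ + 2α₂ = 0.9728
CA = 0.9728 × 4.16 = 4.05 mmol/L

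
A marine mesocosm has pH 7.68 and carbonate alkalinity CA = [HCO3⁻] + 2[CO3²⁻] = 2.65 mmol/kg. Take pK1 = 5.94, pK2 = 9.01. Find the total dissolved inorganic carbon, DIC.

DIC = 2.58 mmol/kg

CA = [HCO3⁻] + 2[CO3²⁻] = (α₁ + 2α₂)·DIC
At pH 7.68: [H⁺]/K1 = 10^-1.74 = 0.018197, K2/[H⁺] = 10^-1.33 = 0.046774
α₁ = 1/(1 + 0.018197 + 0.046774) = 1/1.0650 = 0.9390; α₂ = α₁·K2/[H⁺] = 0.04392
α₁ + 2α₂ = 1.0268
DIC = CA / (α₁ + 2α₂) = 2.65 / 1.0268 = 2.58 mmol/kg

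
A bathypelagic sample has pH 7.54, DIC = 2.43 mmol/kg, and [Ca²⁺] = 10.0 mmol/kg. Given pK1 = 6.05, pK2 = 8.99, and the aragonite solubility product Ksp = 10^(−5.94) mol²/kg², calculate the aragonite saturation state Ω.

Ω = 0.703

α₂ = 1 / (1 + [H⁺]/K2 + [H⁺]²/(K1K2)) = 1 / (1 + 10^+1.45 + 10^-0.04)
   = 1 / (1 + 28.184 + 0.91201) = 1/30.096 = 0.03323
[CO3²⁻] = α₂ × DIC = 0.03323 × 2.43 = 0.08074 mmol/kg
Ksp = 10^(−5.94) = 1.148×10^-6
Ω = [Ca²⁺][CO3²⁻]/Ksp = (10.0×10^-3)(8.074×10^-5) / 1.148×10^-6 = 0.703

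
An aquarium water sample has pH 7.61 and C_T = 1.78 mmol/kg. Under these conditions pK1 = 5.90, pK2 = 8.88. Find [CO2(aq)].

[CO2*] = 0.0323 mmol/kg

α₀ = 1 / (1 + K1/[H⁺] + K1K2/[H⁺]²) = 1 / (1 + 10^+1.71 + 10^+0.44)
   = 1 / (1 + 51.286 + 2.7542) = 1/55.040 = 0.01817
[CO2*] = α₀ × DIC = 0.01817 × 1.78 = 0.0323 mmol/kg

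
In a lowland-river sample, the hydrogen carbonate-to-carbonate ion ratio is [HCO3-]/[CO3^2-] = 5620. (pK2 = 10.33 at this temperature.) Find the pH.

pH = 6.58

From K2 = [H⁺][CO3^2-]/[HCO3-]:  pH = pK2 − log₁₀([HCO3-]/[CO3^2-])
log₁₀(5620) = +3.750
pH = 10.33 − (+3.750) = 6.58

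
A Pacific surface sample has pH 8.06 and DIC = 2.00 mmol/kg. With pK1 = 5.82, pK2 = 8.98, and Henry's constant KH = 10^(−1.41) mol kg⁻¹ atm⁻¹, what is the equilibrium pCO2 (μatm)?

pCO2 = 263 μatm

α₀ = 1 / (1 + K1/[H⁺] + K1K2/[H⁺]²) = 1 / (1 + 10^+2.24 + 10^+1.32)
   = 1 / (1 + 173.78 + 20.893) = 1/195.67 = 0.005111
[CO2*] = α₀ × DIC = 0.005111 × 2.00 = 0.01022 mmol/kg = 10.22 μmol/kg
pCO2 = [CO2*]/KH = 1.022×10^-5 / 3.890×10^-2 = 263 μatm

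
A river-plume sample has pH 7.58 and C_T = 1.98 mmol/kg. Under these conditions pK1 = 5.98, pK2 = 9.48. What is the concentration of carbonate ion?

[CO3²⁻] = 0.0240 mmol/kg

α₂ = 1 / (1 + [H⁺]/K2 + [H⁺]²/(K1K2)) = 1 / (1 + 10^+1.90 + 10^+0.30)
   = 1 / (1 + 79.433 + 1.9953) = 1/82.428 = 0.01213
[CO3²⁻] = α₂ × DIC = 0.01213 × 1.98 = 0.0240 mmol/kg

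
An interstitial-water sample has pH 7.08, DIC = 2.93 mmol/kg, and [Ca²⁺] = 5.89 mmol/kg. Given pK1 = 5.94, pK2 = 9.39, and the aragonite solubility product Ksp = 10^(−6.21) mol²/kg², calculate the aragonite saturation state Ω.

α₂ = 1 / (1 + [H⁺]/K2 + [H⁺]²/(K1K2)) = 1 / (1 + 10^+2.31 + 10^+1.17)
   = 1 / (1 + 204.17 + 14.791) = 1/219.96 = 0.004546
[CO3²⁻] = α₂ × DIC = 0.004546 × 2.93 = 0.01332 mmol/kg = 13.32 μmol/kg
Ksp = 10^(−6.21) = 6.166×10^-7
Ω = [Ca²⁺][CO3²⁻]/Ksp = (5.89×10^-3)(1.332×10^-5) / 6.166×10^-7 = 0.127

Ω = 0.127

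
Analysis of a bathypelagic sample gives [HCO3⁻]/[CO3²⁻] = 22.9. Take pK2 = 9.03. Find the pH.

From K2 = [H⁺][CO3²⁻]/[HCO3⁻]:  pH = pK2 − log₁₀([HCO3⁻]/[CO3²⁻])
log₁₀(22.9) = +1.360
pH = 9.03 − (+1.360) = 7.67

pH = 7.67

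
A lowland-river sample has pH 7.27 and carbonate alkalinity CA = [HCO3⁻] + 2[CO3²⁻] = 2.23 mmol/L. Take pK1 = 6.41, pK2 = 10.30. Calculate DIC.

CA = [HCO3⁻] + 2[CO3²⁻] = (α₁ + 2α₂)·DIC
At pH 7.27: [H⁺]/K1 = 10^-0.86 = 0.13804, K2/[H⁺] = 10^-3.03 = 0.00093325
α₁ = 1/(1 + 0.13804 + 0.00093325) = 1/1.1390 = 0.8780; α₂ = α₁·K2/[H⁺] = 0.0008194
α₁ + 2α₂ = 0.8796
DIC = CA / (α₁ + 2α₂) = 2.23 / 0.8796 = 2.54 mmol/L

DIC = 2.54 mmol/L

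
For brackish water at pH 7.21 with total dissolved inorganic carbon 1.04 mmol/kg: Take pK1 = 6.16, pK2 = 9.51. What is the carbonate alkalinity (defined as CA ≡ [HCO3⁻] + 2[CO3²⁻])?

CA = 0.960 mmol/kg

CA = [HCO3⁻] + 2[CO3²⁻] = (α₁ + 2α₂)·DIC
At pH 7.21: [H⁺]/K1 = 10^-1.05 = 0.089125, K2/[H⁺] = 10^-2.30 = 0.0050119
α₁ = 1/(1 + 0.089125 + 0.0050119) = 1/1.0941 = 0.9140; α₂ = α₁·K2/[H⁺] = 0.004581
α₁ + 2α₂ = 0.9231
CA = 0.9231 × 1.04 = 0.960 mmol/kg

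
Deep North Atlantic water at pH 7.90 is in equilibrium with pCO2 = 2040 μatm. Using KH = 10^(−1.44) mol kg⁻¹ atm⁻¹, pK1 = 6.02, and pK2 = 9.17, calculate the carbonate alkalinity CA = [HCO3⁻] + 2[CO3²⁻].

CA = 6.22 mmol/kg

[CO2*] = KH · pCO2 = 10^(−1.44) × 2040×10^-6 = 7.407×10^-5 mol/kg
α₀ = 1/(1 + K1/[H⁺] + K1K2/[H⁺]²) = 1/(1 + 10^+1.88 + 10^+0.61) = 0.01236
DIC = [CO2*]/α₀ = 7.407×10^-5 / 0.01236 = 5.994 mmol/kg
CA = (α₁ + 2α₂)·DIC = (0.9373 + 2×0.05034) × 5.994 = 6.22 mmol/kg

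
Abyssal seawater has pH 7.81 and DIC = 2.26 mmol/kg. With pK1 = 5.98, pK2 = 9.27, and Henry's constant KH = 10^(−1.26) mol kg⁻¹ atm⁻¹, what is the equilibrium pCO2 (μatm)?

pCO2 = 580 μatm

α₀ = 1 / (1 + K1/[H⁺] + K1K2/[H⁺]²) = 1 / (1 + 10^+1.83 + 10^+0.37)
   = 1 / (1 + 67.608 + 2.3442) = 1/70.953 = 0.01409
[CO2*] = α₀ × DIC = 0.01409 × 2.26 = 0.03185 mmol/kg
pCO2 = [CO2*]/KH = 3.185×10^-5 / 5.495×10^-2 = 580 μatm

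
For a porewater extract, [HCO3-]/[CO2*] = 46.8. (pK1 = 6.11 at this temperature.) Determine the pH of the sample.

From K1 = [H⁺][HCO3-]/[CO2*]:  pH = pK1 + log₁₀([HCO3-]/[CO2*])
log₁₀(46.8) = +1.670
pH = 6.11 + (+1.670) = 7.78

pH = 7.78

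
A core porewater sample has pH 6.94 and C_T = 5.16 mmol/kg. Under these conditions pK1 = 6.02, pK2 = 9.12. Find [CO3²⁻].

α₂ = 1 / (1 + [H⁺]/K2 + [H⁺]²/(K1K2)) = 1 / (1 + 10^+2.18 + 10^+1.26)
   = 1 / (1 + 151.36 + 18.197) = 1/170.55 = 0.005863
[CO3²⁻] = α₂ × DIC = 0.005863 × 5.16 = 0.0303 mmol/kg

[CO3²⁻] = 0.0303 mmol/kg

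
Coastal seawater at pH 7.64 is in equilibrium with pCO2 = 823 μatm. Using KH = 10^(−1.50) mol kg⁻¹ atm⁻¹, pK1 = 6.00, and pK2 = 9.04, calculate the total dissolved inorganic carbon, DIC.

[CO2*] = KH · pCO2 = 10^(−1.50) × 823×10^-6 = 2.603×10^-5 mol/kg
α₀ = 1/(1 + K1/[H⁺] + K1K2/[H⁺]²) = 1/(1 + 10^+1.64 + 10^+0.24) = 0.02156
DIC = [CO2*]/α₀ = 2.603×10^-5 / 0.02156 = 1.21 mmol/kg

DIC = 1.21 mmol/kg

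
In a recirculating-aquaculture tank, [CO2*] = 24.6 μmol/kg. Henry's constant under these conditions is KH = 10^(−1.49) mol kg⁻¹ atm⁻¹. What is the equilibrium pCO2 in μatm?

pCO2 = 760 μatm

KH = 10^(−1.49) = 3.236×10^-2 mol kg⁻¹ atm⁻¹
pCO2 = [CO2*]/KH = 24.6×10^-6 / 3.236×10^-2 = 7.60×10^-4 atm = 760 μatm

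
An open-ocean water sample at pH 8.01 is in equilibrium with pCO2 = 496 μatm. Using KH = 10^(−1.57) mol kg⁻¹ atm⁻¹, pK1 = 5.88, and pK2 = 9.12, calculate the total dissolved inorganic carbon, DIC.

[CO2*] = KH · pCO2 = 10^(−1.57) × 496×10^-6 = 1.335×10^-5 mol/kg
α₀ = 1/(1 + K1/[H⁺] + K1K2/[H⁺]²) = 1/(1 + 10^+2.13 + 10^+1.02) = 0.006832
DIC = [CO2*]/α₀ = 1.335×10^-5 / 0.006832 = 1.95 mmol/kg

DIC = 1.95 mmol/kg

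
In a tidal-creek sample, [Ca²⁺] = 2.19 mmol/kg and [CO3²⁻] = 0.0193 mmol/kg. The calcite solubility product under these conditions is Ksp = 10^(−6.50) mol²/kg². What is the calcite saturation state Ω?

Ω = 0.134

Ksp = 10^(−6.50) = 3.162×10^-7
Ω = [Ca²⁺][CO3²⁻]/Ksp = (2.19×10^-3)(0.0193×10^-3) / 3.162×10^-7 = 0.134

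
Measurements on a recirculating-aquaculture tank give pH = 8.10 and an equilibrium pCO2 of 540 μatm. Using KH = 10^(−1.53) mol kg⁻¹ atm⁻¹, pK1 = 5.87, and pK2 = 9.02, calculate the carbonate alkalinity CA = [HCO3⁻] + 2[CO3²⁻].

[CO2*] = KH · pCO2 = 10^(−1.53) × 540×10^-6 = 1.594×10^-5 mol/kg
α₀ = 1/(1 + K1/[H⁺] + K1K2/[H⁺]²) = 1/(1 + 10^+2.23 + 10^+1.31) = 0.005229
DIC = [CO2*]/α₀ = 1.594×10^-5 / 0.005229 = 3.048 mmol/kg
CA = (α₁ + 2α₂)·DIC = (0.8880 + 2×0.1068) × 3.048 = 3.36 mmol/kg

CA = 3.36 mmol/kg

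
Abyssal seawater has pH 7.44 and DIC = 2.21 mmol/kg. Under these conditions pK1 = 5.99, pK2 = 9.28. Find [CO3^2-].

[CO3²⁻] = 0.0304 mmol/kg

α₂ = 1 / (1 + [H⁺]/K2 + [H⁺]²/(K1K2)) = 1 / (1 + 10^+1.84 + 10^+0.39)
   = 1 / (1 + 69.183 + 2.4547) = 1/72.638 = 0.01377
[CO3²⁻] = α₂ × DIC = 0.01377 × 2.21 = 0.0304 mmol/kg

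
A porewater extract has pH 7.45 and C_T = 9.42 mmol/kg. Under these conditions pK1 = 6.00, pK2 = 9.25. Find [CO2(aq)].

α₀ = 1 / (1 + K1/[H⁺] + K1K2/[H⁺]²) = 1 / (1 + 10^+1.45 + 10^-0.35)
   = 1 / (1 + 28.184 + 0.44668) = 1/29.631 = 0.03375
[CO2*] = α₀ × DIC = 0.03375 × 9.42 = 0.318 mmol/kg

[CO2*] = 0.318 mmol/kg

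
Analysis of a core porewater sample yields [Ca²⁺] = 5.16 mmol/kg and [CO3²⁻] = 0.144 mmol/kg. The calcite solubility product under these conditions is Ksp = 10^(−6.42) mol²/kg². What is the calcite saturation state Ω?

Ω = 1.95

Ksp = 10^(−6.42) = 3.802×10^-7
Ω = [Ca²⁺][CO3²⁻]/Ksp = (5.16×10^-3)(0.144×10^-3) / 3.802×10^-7 = 1.95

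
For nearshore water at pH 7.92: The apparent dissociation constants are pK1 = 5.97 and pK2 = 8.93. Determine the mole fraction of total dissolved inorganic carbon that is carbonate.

α₂ = 0.0881

α₂ = 1 / (1 + [H⁺]/K2 + [H⁺]²/(K1K2)) = 1 / (1 + 10^+1.01 + 10^-0.94)
   = 1 / (1 + 10.233 + 0.11482) = 1/11.348 = 0.08812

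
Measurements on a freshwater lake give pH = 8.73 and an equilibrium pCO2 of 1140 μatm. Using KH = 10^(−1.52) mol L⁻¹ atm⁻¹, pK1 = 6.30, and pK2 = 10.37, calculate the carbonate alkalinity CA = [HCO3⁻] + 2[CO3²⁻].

CA = 9.69 mmol/L

[CO2*] = KH · pCO2 = 10^(−1.52) × 1140×10^-6 = 3.443×10^-5 mol/L
α₀ = 1/(1 + K1/[H⁺] + K1K2/[H⁺]²) = 1/(1 + 10^+2.43 + 10^+0.79) = 0.003619
DIC = [CO2*]/α₀ = 3.443×10^-5 / 0.003619 = 9.513 mmol/L
CA = (α₁ + 2α₂)·DIC = (0.9741 + 2×0.02231) × 9.513 = 9.69 mmol/L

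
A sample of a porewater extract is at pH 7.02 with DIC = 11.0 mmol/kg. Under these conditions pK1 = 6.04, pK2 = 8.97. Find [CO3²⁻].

α₂ = 1 / (1 + [H⁺]/K2 + [H⁺]²/(K1K2)) = 1 / (1 + 10^+1.95 + 10^+0.97)
   = 1 / (1 + 89.125 + 9.3325) = 1/99.458 = 0.01005
[CO3²⁻] = α₂ × DIC = 0.01005 × 11.0 = 0.111 mmol/kg

[CO3²⁻] = 0.111 mmol/kg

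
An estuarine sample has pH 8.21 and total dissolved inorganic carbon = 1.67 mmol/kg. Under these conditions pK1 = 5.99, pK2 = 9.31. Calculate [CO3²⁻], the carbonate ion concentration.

[CO3²⁻] = 0.122 mmol/kg

α₂ = 1 / (1 + [H⁺]/K2 + [H⁺]²/(K1K2)) = 1 / (1 + 10^+1.10 + 10^-1.12)
   = 1 / (1 + 12.589 + 0.075858) = 1/13.665 = 0.07318
[CO3²⁻] = α₂ × DIC = 0.07318 × 1.67 = 0.122 mmol/kg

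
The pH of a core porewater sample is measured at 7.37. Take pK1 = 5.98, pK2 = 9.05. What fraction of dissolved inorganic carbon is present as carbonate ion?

α₂ = 1 / (1 + [H⁺]/K2 + [H⁺]²/(K1K2)) = 1 / (1 + 10^+1.68 + 10^+0.29)
   = 1 / (1 + 47.863 + 1.9498) = 1/50.813 = 0.01968

α₂ = 0.0197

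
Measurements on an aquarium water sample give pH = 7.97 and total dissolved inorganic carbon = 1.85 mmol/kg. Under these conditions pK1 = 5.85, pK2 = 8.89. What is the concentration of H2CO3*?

α₀ = 1 / (1 + K1/[H⁺] + K1K2/[H⁺]²) = 1 / (1 + 10^+2.12 + 10^+1.20)
   = 1 / (1 + 131.83 + 15.849) = 1/148.67 = 0.006726
[CO2*] = α₀ × DIC = 0.006726 × 1.85 = 0.0124 mmol/kg = 12.4 μmol/kg

[CO2*] = 12.4 μmol/kg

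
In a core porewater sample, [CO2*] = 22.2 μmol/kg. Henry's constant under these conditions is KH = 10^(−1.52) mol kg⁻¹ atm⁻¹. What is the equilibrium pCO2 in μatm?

KH = 10^(−1.52) = 3.020×10^-2 mol kg⁻¹ atm⁻¹
pCO2 = [CO2*]/KH = 22.2×10^-6 / 3.020×10^-2 = 7.35×10^-4 atm = 735 μatm

pCO2 = 735 μatm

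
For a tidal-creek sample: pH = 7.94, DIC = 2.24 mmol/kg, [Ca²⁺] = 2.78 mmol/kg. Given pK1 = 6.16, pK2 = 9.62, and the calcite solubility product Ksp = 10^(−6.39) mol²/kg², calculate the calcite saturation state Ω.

Ω = 0.308

α₂ = 1 / (1 + [H⁺]/K2 + [H⁺]²/(K1K2)) = 1 / (1 + 10^+1.68 + 10^-0.10)
   = 1 / (1 + 47.863 + 0.79433) = 1/49.657 = 0.02014
[CO3²⁻] = α₂ × DIC = 0.02014 × 2.24 = 0.04511 mmol/kg
Ksp = 10^(−6.39) = 4.074×10^-7
Ω = [Ca²⁺][CO3²⁻]/Ksp = (2.78×10^-3)(4.511×10^-5) / 4.074×10^-7 = 0.308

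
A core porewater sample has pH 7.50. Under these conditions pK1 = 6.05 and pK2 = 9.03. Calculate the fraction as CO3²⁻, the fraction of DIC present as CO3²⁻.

α₂ = 0.0277

α₂ = 1 / (1 + [H⁺]/K2 + [H⁺]²/(K1K2)) = 1 / (1 + 10^+1.53 + 10^+0.08)
   = 1 / (1 + 33.884 + 1.2023) = 1/36.087 = 0.02771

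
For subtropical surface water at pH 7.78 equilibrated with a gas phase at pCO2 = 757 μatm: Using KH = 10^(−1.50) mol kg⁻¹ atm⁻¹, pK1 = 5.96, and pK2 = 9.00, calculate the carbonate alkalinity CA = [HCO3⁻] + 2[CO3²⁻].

CA = 1.77 mmol/kg

[CO2*] = KH · pCO2 = 10^(−1.50) × 757×10^-6 = 2.394×10^-5 mol/kg
α₀ = 1/(1 + K1/[H⁺] + K1K2/[H⁺]²) = 1/(1 + 10^+1.82 + 10^+0.60) = 0.01407
DIC = [CO2*]/α₀ = 2.394×10^-5 / 0.01407 = 1.701 mmol/kg
CA = (α₁ + 2α₂)·DIC = (0.9299 + 2×0.05603) × 1.701 = 1.77 mmol/kg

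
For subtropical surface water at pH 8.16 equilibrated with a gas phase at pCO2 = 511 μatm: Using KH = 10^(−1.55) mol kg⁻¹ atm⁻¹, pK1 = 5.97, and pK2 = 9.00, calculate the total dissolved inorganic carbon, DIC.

DIC = 2.57 mmol/kg

[CO2*] = KH · pCO2 = 10^(−1.55) × 511×10^-6 = 1.440×10^-5 mol/kg
α₀ = 1/(1 + K1/[H⁺] + K1K2/[H⁺]²) = 1/(1 + 10^+2.19 + 10^+1.35) = 0.005610
DIC = [CO2*]/α₀ = 1.440×10^-5 / 0.005610 = 2.57 mmol/kg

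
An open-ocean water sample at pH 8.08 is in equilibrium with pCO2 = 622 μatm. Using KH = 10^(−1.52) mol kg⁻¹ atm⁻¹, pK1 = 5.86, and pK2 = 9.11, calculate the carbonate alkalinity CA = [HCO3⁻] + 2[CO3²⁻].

CA = 3.70 mmol/kg

[CO2*] = KH · pCO2 = 10^(−1.52) × 622×10^-6 = 1.878×10^-5 mol/kg
α₀ = 1/(1 + K1/[H⁺] + K1K2/[H⁺]²) = 1/(1 + 10^+2.22 + 10^+1.19) = 0.005481
DIC = [CO2*]/α₀ = 1.878×10^-5 / 0.005481 = 3.427 mmol/kg
CA = (α₁ + 2α₂)·DIC = (0.9096 + 2×0.08489) × 3.427 = 3.70 mmol/kg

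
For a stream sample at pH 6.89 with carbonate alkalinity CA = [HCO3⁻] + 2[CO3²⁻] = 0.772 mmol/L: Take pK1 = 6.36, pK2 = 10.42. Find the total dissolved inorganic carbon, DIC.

CA = [HCO3⁻] + 2[CO3²⁻] = (α₁ + 2α₂)·DIC
At pH 6.89: [H⁺]/K1 = 10^-0.53 = 0.29512, K2/[H⁺] = 10^-3.53 = 0.00029512
α₁ = 1/(1 + 0.29512 + 0.00029512) = 1/1.2954 = 0.7720; α₂ = α₁·K2/[H⁺] = 0.0002278
α₁ + 2α₂ = 0.7724
DIC = CA / (α₁ + 2α₂) = 0.772 / 0.7724 = 0.999 mmol/L

DIC = 0.999 mmol/L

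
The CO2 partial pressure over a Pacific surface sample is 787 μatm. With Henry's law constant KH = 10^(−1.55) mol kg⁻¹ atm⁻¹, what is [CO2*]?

KH = 10^(−1.55) = 2.818×10^-2 mol kg⁻¹ atm⁻¹
[CO2*] = KH · pCO2 = 2.818×10^-2 × 787×10^-6 atm = 2.22×10^-5 mol/kg

[CO2*] = 22.2 μmol/kg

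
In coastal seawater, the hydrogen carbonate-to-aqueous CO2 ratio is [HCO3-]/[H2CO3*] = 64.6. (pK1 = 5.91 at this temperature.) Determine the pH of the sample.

pH = 7.72

From K1 = [H⁺][HCO3-]/[H2CO3*]:  pH = pK1 + log₁₀([HCO3-]/[H2CO3*])
log₁₀(64.6) = +1.810
pH = 5.91 + (+1.810) = 7.72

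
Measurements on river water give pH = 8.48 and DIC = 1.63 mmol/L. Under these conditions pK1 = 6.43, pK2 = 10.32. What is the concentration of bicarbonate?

α₁ = 1 / (1 + [H⁺]/K1 + K2/[H⁺]) = 1 / (1 + 10^-2.05 + 10^-1.84)
   = 1 / (1 + 0.0089125 + 0.014454) = 1/1.0234 = 0.9772
[HCO3⁻] = α₁ × DIC = 0.9772 × 1.63 = 1.59 mmol/L

[HCO3⁻] = 1.59 mmol/L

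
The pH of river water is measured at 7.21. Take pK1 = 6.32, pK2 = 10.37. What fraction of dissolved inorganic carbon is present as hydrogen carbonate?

α₁ = 0.885

α₁ = 1 / (1 + [H⁺]/K1 + K2/[H⁺]) = 1 / (1 + 10^-0.89 + 10^-3.16)
   = 1 / (1 + 0.12882 + 0.00069183) = 1/1.1295 = 0.8853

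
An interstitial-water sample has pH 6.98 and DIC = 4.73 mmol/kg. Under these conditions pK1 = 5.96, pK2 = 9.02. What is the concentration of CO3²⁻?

[CO3²⁻] = 0.0391 mmol/kg

α₂ = 1 / (1 + [H⁺]/K2 + [H⁺]²/(K1K2)) = 1 / (1 + 10^+2.04 + 10^+1.02)
   = 1 / (1 + 109.65 + 10.471) = 1/121.12 = 0.008256
[CO3²⁻] = α₂ × DIC = 0.008256 × 4.73 = 0.0391 mmol/kg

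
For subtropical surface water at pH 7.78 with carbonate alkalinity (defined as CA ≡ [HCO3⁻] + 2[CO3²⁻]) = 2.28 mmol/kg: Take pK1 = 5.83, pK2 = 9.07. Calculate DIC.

DIC = 2.20 mmol/kg

CA = [HCO3⁻] + 2[CO3²⁻] = (α₁ + 2α₂)·DIC
At pH 7.78: [H⁺]/K1 = 10^-1.95 = 0.011220, K2/[H⁺] = 10^-1.29 = 0.051286
α₁ = 1/(1 + 0.011220 + 0.051286) = 1/1.0625 = 0.9412; α₂ = α₁·K2/[H⁺] = 0.04827
α₁ + 2α₂ = 1.0377
DIC = CA / (α₁ + 2α₂) = 2.28 / 1.0377 = 2.20 mmol/kg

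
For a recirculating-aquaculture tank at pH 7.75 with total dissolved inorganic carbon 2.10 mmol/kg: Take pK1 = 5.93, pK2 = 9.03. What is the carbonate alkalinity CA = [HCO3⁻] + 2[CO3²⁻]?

CA = 2.17 mmol/kg

CA = [HCO3⁻] + 2[CO3²⁻] = (α₁ + 2α₂)·DIC
At pH 7.75: [H⁺]/K1 = 10^-1.82 = 0.015136, K2/[H⁺] = 10^-1.28 = 0.052481
α₁ = 1/(1 + 0.015136 + 0.052481) = 1/1.0676 = 0.9367; α₂ = α₁·K2/[H⁺] = 0.04916
α₁ + 2α₂ = 1.0350
CA = 1.0350 × 2.10 = 2.17 mmol/kg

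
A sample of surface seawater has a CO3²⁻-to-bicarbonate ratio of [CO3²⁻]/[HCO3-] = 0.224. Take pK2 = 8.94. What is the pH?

pH = 8.29

From K2 = [H⁺][CO3²⁻]/[HCO3-]:  pH = pK2 + log₁₀([CO3²⁻]/[HCO3-])
log₁₀(0.224) = -0.650
pH = 8.94 + (-0.650) = 8.29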